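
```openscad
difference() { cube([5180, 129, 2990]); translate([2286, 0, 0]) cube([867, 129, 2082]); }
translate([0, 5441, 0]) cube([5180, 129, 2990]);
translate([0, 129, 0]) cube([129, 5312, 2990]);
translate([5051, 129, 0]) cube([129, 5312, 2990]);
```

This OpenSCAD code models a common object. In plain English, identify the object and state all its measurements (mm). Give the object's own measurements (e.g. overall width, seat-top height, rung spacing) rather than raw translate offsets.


A single room: four walls, each 2990 mm tall and 129 mm thick, enclosing an outside footprint 5180×5570 mm (x × y), no floor or roof. The front and back walls (−y and +y sides) run the full x-width; the side walls fit between their inner faces. A door opening 867 mm wide and 2082 mm tall is cut through the front wall from the floor up, its −x edge 2286 mm from the wall's −x end.


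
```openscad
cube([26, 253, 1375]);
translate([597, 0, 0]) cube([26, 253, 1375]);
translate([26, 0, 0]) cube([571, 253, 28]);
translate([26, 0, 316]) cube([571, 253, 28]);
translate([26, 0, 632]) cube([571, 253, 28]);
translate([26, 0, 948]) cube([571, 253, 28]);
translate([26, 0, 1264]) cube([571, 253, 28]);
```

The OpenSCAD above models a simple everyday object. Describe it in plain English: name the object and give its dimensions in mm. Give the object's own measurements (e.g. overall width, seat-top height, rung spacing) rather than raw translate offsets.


An open bookshelf. Two side panels, each 26 mm thick, 253 mm deep and 1375 mm tall, stand 623 mm apart (outside-to-outside). Between them sit 5 shelves, each 28 mm thick and 253 mm deep, spanning the full gap between the sides. The bottom shelf rests on the floor (its underside at z = 0) and the clear gap between one shelf's top and the next shelf's underside is 288 mm.


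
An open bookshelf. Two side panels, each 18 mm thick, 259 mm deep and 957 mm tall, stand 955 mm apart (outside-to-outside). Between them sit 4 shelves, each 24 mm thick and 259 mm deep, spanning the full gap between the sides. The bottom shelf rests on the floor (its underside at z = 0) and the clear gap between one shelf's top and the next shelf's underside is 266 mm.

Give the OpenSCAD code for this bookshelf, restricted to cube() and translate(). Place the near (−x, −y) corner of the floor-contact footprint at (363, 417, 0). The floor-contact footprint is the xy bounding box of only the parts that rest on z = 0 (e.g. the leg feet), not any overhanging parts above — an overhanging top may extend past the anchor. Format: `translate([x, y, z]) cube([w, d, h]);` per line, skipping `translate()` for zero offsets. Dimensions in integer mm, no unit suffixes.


translate([363, 417, 0]) cube([18, 259, 957]);
translate([1300, 417, 0]) cube([18, 259, 957]);
translate([381, 417, 0]) cube([919, 259, 24]);
translate([381, 417, 290]) cube([919, 259, 24]);
translate([381, 417, 580]) cube([919, 259, 24]);
translate([381, 417, 870]) cube([919, 259, 24]);


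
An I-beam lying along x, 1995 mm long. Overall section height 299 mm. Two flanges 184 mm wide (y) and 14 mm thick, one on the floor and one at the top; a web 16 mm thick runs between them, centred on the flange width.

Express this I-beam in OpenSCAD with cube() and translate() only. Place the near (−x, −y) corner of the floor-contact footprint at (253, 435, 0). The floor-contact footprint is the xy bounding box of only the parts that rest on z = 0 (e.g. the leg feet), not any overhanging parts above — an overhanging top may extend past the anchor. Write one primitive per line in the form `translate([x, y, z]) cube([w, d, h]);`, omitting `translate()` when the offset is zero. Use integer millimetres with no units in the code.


translate([253, 435, 0]) cube([1995, 184, 14]);
translate([253, 519, 14]) cube([1995, 16, 271]);
translate([253, 435, 285]) cube([1995, 184, 14]);


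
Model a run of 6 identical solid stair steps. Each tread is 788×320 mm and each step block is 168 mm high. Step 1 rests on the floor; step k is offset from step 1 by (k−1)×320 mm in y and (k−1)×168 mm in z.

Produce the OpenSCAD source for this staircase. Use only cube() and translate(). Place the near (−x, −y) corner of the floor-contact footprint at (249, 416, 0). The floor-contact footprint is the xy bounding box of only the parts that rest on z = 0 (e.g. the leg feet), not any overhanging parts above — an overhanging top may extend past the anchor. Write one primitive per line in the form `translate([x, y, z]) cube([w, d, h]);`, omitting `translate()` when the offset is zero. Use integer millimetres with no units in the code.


translate([249, 416, 0]) cube([788, 320, 168]);
translate([249, 736, 168]) cube([788, 320, 168]);
translate([249, 1056, 336]) cube([788, 320, 168]);
translate([249, 1376, 504]) cube([788, 320, 168]);
translate([249, 1696, 672]) cube([788, 320, 168]);
translate([249, 2016, 840]) cube([788, 320, 168]);


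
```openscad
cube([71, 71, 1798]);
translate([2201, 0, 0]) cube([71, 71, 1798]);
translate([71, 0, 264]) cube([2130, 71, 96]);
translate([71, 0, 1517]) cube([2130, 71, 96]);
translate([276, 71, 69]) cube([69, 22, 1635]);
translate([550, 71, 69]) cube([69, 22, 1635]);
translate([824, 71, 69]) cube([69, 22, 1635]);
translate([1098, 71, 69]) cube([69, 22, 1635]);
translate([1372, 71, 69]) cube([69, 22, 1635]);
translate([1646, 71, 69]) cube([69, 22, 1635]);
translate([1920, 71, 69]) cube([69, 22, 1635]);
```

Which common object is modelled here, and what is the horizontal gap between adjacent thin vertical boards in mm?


A fence section. The picket gap is 205 mm.

Two posts, two rails, 7 pickets — a fence section. Span 2130 mm holds 7 pickets of 69 mm with 8 equal gaps: ⌊(2130 − 7·69) / 8⌋ = 205 mm.


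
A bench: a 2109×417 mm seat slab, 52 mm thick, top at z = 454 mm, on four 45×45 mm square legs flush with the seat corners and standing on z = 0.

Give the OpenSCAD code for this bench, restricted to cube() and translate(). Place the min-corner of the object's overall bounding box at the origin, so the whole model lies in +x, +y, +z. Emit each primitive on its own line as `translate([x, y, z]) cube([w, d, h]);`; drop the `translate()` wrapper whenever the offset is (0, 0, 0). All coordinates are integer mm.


translate([0, 0, 402]) cube([2109, 417, 52]);
cube([45, 45, 402]);
translate([0, 372, 0]) cube([45, 45, 402]);
translate([2064, 0, 0]) cube([45, 45, 402]);
translate([2064, 372, 0]) cube([45, 45, 402]);


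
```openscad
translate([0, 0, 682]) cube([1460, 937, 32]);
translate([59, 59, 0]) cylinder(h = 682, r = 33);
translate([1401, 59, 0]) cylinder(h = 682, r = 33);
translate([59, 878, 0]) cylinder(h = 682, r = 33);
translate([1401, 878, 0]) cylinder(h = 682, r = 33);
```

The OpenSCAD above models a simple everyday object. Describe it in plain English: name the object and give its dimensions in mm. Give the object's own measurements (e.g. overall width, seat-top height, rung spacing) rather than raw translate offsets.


A rectangular dining table. The top is 1460×937×32 mm with its upper surface at z = 714 mm. It stands on four round legs of 66 mm diameter, each leg's bounding box inset 26 mm from the nearest pair of top edges, running from the floor to the underside of the top.


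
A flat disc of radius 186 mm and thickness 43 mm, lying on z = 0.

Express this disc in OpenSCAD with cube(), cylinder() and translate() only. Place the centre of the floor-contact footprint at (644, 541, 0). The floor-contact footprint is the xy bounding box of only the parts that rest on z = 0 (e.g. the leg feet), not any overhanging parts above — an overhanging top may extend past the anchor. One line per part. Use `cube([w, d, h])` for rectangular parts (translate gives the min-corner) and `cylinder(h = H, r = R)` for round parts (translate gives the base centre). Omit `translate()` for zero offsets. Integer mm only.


translate([644, 541, 0]) cylinder(h = 43, r = 186);


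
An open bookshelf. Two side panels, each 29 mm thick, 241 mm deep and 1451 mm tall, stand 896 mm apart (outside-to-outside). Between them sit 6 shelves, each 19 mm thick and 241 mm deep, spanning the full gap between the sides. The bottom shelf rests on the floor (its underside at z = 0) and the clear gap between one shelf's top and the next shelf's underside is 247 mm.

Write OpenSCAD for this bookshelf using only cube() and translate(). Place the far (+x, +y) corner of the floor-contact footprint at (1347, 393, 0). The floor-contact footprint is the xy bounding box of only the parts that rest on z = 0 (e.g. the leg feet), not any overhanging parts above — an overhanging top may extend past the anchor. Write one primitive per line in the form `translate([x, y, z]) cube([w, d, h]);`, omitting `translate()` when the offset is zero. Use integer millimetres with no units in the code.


translate([451, 152, 0]) cube([29, 241, 1451]);
translate([1318, 152, 0]) cube([29, 241, 1451]);
translate([480, 152, 0]) cube([838, 241, 19]);
translate([480, 152, 266]) cube([838, 241, 19]);
translate([480, 152, 532]) cube([838, 241, 19]);
translate([480, 152, 798]) cube([838, 241, 19]);
translate([480, 152, 1064]) cube([838, 241, 19]);
translate([480, 152, 1330]) cube([838, 241, 19]);


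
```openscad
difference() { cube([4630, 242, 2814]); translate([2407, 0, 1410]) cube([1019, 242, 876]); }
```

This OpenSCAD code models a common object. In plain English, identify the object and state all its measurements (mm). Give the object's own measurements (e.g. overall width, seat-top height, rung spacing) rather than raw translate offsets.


A wall 4630 mm long (x), 242 mm thick (y), 2814 mm tall, with a rectangular window opening cut through it. The opening is 1019 mm wide and 876 mm tall; its sill is at z = 1410 mm and its near (−x) edge is 2407 mm from the wall's −x end. The opening passes through the full wall thickness.


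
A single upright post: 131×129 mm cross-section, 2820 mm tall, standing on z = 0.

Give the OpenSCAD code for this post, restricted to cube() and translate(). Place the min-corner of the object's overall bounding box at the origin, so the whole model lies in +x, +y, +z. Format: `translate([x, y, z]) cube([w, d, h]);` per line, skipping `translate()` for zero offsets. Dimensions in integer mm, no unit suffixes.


cube([131, 129, 2820]);


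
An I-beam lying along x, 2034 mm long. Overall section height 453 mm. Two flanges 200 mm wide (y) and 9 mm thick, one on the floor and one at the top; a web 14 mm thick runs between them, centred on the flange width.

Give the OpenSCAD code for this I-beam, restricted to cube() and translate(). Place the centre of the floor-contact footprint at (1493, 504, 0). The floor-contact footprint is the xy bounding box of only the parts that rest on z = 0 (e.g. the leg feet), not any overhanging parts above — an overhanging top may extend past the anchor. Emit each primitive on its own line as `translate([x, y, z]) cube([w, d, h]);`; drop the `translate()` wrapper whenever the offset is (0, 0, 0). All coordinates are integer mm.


translate([476, 404, 0]) cube([2034, 200, 9]);
translate([476, 497, 9]) cube([2034, 14, 435]);
translate([476, 404, 444]) cube([2034, 200, 9]);


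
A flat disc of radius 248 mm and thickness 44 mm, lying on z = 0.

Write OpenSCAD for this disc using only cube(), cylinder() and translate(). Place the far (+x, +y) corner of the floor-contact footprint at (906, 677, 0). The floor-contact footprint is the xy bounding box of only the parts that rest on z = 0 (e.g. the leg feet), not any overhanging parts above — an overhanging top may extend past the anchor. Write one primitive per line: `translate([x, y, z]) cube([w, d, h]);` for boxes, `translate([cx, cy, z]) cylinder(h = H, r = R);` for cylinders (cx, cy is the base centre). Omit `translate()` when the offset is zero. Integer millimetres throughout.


translate([658, 429, 0]) cylinder(h = 44, r = 248);


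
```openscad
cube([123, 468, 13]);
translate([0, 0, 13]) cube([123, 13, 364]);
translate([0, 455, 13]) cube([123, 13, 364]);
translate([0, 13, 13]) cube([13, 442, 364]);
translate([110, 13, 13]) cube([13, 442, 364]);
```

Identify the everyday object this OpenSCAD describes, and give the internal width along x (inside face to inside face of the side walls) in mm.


An open box. The internal width is 97 mm.

A 123×468 base slab with four walls standing on it — an open box. The base is 123 mm wide and the walls are 13 mm thick, so the internal width is 123 − 2 × 13 = 97 mm.


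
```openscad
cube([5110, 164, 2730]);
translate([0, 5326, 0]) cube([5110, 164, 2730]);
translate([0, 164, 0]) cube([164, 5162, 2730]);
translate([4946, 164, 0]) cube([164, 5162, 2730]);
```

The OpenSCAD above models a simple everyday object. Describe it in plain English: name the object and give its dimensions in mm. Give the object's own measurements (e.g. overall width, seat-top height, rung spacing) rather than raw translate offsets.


The wall frame of a small rectangular building: four walls, each 2730 mm tall and 164 mm thick, enclosing a footprint 5110 mm (x) by 5490 mm (y) outside-to-outside, with no floor or roof. The front and back walls (the −y and +y sides) span the full width; the two side walls fit between them.


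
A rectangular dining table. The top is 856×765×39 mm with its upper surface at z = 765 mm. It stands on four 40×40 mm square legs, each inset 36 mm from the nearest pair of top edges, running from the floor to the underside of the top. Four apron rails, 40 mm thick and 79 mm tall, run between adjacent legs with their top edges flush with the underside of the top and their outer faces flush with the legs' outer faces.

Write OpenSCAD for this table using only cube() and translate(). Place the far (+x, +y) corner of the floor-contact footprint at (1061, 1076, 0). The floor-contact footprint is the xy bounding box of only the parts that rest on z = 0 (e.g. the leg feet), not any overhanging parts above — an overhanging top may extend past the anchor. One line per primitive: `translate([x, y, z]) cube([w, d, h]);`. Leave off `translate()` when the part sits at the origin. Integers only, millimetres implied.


translate([241, 347, 726]) cube([856, 765, 39]);
translate([277, 383, 0]) cube([40, 40, 726]);
translate([1021, 383, 0]) cube([40, 40, 726]);
translate([277, 1036, 0]) cube([40, 40, 726]);
translate([1021, 1036, 0]) cube([40, 40, 726]);
translate([317, 383, 647]) cube([704, 40, 79]);
translate([317, 1036, 647]) cube([704, 40, 79]);
translate([277, 423, 647]) cube([40, 613, 79]);
translate([1021, 423, 647]) cube([40, 613, 79]);


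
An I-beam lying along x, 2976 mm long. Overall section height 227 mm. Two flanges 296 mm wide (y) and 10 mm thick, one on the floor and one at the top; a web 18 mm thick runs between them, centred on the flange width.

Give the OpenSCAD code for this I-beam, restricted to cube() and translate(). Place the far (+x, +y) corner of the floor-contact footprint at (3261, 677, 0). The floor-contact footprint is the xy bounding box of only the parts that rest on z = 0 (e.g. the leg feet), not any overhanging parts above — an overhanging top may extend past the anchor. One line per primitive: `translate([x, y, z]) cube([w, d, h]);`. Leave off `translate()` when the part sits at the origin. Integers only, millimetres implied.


translate([285, 381, 0]) cube([2976, 296, 10]);
translate([285, 520, 10]) cube([2976, 18, 207]);
translate([285, 381, 217]) cube([2976, 296, 10]);


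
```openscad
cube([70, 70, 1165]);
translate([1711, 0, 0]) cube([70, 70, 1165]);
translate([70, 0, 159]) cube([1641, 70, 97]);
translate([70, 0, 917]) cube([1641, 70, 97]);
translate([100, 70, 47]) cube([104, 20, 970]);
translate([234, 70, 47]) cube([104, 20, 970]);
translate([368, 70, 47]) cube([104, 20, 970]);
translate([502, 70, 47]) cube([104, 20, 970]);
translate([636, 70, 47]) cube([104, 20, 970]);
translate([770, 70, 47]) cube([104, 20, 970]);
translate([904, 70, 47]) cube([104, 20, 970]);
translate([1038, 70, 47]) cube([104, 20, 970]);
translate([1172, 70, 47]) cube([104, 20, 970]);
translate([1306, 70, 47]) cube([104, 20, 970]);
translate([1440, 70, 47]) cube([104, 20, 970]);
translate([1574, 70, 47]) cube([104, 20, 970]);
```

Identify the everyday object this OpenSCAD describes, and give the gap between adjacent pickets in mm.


A fence section. The picket gap is 30 mm.

Two posts, two rails, 12 pickets — a fence section. Span 1641 mm holds 12 pickets of 104 mm with 13 equal gaps: ⌊(1641 − 12·104) / 13⌋ = 30 mm.


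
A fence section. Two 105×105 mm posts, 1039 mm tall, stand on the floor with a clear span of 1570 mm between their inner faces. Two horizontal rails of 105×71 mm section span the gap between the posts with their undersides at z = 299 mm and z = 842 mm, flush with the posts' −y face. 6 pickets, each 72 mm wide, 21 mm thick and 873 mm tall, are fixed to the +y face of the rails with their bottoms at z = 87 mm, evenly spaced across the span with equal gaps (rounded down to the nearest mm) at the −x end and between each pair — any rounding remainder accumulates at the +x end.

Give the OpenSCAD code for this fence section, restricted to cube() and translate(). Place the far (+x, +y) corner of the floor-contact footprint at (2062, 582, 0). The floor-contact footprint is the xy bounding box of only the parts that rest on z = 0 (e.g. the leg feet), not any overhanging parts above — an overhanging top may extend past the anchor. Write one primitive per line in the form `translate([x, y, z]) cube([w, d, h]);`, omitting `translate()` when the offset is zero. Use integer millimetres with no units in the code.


translate([282, 477, 0]) cube([105, 105, 1039]);
translate([1957, 477, 0]) cube([105, 105, 1039]);
translate([387, 477, 299]) cube([1570, 105, 71]);
translate([387, 477, 842]) cube([1570, 105, 71]);
translate([549, 582, 87]) cube([72, 21, 873]);
translate([783, 582, 87]) cube([72, 21, 873]);
translate([1017, 582, 87]) cube([72, 21, 873]);
translate([1251, 582, 87]) cube([72, 21, 873]);
translate([1485, 582, 87]) cube([72, 21, 873]);
translate([1719, 582, 87]) cube([72, 21, 873]);


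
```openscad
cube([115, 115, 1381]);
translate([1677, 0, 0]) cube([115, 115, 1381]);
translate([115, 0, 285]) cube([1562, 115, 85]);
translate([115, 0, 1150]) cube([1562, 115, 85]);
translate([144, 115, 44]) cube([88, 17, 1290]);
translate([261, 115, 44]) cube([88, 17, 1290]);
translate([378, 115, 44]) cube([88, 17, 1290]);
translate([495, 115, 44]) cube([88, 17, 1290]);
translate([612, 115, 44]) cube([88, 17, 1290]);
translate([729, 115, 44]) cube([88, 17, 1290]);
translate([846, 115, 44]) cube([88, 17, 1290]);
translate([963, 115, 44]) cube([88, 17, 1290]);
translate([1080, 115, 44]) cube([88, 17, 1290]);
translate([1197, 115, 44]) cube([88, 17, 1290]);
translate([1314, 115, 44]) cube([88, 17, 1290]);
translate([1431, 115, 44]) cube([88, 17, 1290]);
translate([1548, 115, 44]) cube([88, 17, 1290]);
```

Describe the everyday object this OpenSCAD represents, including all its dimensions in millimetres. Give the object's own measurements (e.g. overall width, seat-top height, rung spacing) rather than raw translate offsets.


A fence section. Two 115×115 mm posts, 1381 mm tall, stand on the floor with a clear span of 1562 mm between their inner faces. Two horizontal rails of 115×85 mm section span the gap between the posts with their undersides at z = 285 mm and z = 1150 mm, flush with the posts' −y face. 13 pickets, each 88 mm wide, 17 mm thick and 1290 mm tall, are fixed to the +y face of the rails with their bottoms at z = 44 mm, spaced across the span with a 29 mm gap after the −x post and between neighbouring pickets, with 41 mm left before the +x post.


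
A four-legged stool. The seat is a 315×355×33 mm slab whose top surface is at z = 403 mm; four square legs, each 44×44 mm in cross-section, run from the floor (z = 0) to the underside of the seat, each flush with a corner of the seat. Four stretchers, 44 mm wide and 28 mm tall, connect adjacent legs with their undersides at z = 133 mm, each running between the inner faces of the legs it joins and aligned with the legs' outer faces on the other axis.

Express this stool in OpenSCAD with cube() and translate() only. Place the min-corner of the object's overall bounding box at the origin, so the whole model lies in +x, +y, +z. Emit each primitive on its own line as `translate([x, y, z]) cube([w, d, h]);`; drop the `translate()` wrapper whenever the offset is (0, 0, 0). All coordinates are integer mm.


translate([0, 0, 370]) cube([315, 355, 33]);
cube([44, 44, 370]);
translate([271, 0, 0]) cube([44, 44, 370]);
translate([0, 311, 0]) cube([44, 44, 370]);
translate([271, 311, 0]) cube([44, 44, 370]);
translate([44, 0, 133]) cube([227, 44, 28]);
translate([44, 311, 133]) cube([227, 44, 28]);
translate([0, 44, 133]) cube([44, 267, 28]);
translate([271, 44, 133]) cube([44, 267, 28]);


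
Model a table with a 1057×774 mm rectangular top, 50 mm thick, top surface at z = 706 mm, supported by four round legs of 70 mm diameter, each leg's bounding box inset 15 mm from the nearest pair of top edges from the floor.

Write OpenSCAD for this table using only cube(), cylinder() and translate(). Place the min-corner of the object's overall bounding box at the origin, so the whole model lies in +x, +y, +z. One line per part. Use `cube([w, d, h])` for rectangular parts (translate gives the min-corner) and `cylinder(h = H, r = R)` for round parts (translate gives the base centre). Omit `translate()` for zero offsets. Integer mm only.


translate([0, 0, 656]) cube([1057, 774, 50]);
translate([50, 50, 0]) cylinder(h = 656, r = 35);
translate([1007, 50, 0]) cylinder(h = 656, r = 35);
translate([50, 724, 0]) cylinder(h = 656, r = 35);
translate([1007, 724, 0]) cylinder(h = 656, r = 35);


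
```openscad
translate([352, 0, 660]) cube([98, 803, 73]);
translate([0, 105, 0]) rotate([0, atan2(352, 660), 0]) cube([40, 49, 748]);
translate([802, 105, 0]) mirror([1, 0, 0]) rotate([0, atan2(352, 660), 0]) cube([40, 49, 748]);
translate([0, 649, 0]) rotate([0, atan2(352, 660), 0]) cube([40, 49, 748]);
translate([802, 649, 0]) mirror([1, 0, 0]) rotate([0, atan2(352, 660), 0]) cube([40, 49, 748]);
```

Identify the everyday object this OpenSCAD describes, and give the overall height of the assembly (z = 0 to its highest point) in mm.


A sawhorse. The overall height is 733 mm.

A beam across two mirrored pairs of raked legs — a sawhorse. The beam's underside is at z = 660 (matching the legs' vertical rise in atan2(352, 660)) and the beam is 73 mm tall, so its top is at 660 + 73 = 733 mm. The raked legs top out at the beam's underside, so that is the highest point.


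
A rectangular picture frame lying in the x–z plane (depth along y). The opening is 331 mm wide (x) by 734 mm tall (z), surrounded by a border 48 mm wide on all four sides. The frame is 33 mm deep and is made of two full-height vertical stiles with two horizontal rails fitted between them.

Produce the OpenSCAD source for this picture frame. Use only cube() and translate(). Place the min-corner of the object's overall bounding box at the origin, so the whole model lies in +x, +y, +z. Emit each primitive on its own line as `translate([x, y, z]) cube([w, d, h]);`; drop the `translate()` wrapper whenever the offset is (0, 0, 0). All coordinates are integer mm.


cube([48, 33, 830]);
translate([379, 0, 0]) cube([48, 33, 830]);
translate([48, 0, 0]) cube([331, 33, 48]);
translate([48, 0, 782]) cube([331, 33, 48]);


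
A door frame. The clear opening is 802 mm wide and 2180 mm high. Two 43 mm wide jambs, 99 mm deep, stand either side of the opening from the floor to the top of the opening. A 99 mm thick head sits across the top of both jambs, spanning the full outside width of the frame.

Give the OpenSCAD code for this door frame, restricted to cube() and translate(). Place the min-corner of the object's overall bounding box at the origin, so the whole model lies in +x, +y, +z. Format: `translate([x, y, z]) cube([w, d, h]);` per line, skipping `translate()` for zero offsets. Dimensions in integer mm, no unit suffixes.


cube([43, 99, 2180]);
translate([845, 0, 0]) cube([43, 99, 2180]);
translate([0, 0, 2180]) cube([888, 99, 99]);


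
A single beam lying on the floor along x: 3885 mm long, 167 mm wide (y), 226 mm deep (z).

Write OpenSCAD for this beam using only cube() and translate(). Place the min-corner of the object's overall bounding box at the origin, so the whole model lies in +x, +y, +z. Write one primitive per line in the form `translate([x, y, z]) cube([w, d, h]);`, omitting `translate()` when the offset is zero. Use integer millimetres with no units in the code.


cube([3885, 167, 226]);


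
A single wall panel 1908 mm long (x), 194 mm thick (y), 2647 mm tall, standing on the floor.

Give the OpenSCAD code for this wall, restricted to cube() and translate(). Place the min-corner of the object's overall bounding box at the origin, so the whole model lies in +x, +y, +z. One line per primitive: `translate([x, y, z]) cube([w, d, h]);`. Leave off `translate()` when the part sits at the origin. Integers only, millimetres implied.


cube([1908, 194, 2647]);


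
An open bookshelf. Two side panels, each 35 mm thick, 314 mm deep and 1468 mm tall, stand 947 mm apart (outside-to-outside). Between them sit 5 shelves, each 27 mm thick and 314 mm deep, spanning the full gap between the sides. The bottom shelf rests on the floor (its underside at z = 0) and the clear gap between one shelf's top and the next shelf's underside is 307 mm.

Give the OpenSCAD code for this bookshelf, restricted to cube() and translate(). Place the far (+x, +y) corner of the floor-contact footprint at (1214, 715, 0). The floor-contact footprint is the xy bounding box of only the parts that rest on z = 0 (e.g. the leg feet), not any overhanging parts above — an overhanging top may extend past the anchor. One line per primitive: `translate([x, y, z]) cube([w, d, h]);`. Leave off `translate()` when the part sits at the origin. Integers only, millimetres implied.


translate([267, 401, 0]) cube([35, 314, 1468]);
translate([1179, 401, 0]) cube([35, 314, 1468]);
translate([302, 401, 0]) cube([877, 314, 27]);
translate([302, 401, 334]) cube([877, 314, 27]);
translate([302, 401, 668]) cube([877, 314, 27]);
translate([302, 401, 1002]) cube([877, 314, 27]);
translate([302, 401, 1336]) cube([877, 314, 27]);


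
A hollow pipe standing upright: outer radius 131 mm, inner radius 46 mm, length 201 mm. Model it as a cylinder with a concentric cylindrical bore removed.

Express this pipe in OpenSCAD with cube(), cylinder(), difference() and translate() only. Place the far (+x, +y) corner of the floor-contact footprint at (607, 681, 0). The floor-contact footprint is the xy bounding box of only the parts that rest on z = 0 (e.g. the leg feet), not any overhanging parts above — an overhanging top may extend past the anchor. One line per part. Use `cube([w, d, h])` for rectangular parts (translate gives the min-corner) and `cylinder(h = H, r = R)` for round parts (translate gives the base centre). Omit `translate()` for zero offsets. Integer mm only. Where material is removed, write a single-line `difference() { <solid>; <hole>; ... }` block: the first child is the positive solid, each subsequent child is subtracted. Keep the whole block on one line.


difference() { translate([476, 550, 0]) cylinder(h = 201, r = 131); translate([476, 550, 0]) cylinder(h = 201, r = 46); }


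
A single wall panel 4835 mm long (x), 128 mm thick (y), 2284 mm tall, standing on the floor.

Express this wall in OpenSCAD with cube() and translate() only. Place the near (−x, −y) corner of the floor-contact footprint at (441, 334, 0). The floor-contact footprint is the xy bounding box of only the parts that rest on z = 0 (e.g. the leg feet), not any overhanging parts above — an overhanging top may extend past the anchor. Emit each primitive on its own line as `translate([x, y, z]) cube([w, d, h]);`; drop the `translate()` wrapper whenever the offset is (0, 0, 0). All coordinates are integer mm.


translate([441, 334, 0]) cube([4835, 128, 2284]);


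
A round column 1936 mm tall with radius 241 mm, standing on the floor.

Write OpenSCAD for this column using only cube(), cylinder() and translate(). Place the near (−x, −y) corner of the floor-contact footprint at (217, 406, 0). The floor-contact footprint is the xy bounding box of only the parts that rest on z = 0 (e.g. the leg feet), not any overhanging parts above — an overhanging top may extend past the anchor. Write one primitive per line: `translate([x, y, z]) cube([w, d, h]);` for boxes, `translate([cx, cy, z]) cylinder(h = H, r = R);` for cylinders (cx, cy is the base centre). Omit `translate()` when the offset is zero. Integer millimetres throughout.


translate([458, 647, 0]) cylinder(h = 1936, r = 241);


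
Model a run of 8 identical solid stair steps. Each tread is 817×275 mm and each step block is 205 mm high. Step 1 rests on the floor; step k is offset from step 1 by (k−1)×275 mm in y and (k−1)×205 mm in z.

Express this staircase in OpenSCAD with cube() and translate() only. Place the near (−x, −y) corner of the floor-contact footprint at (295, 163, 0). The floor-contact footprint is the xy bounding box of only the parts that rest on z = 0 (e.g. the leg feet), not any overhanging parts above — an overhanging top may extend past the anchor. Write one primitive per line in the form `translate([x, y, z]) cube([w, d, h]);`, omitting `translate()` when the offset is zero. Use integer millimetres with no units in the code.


translate([295, 163, 0]) cube([817, 275, 205]);
translate([295, 438, 205]) cube([817, 275, 205]);
translate([295, 713, 410]) cube([817, 275, 205]);
translate([295, 988, 615]) cube([817, 275, 205]);
translate([295, 1263, 820]) cube([817, 275, 205]);
translate([295, 1538, 1025]) cube([817, 275, 205]);
translate([295, 1813, 1230]) cube([817, 275, 205]);
translate([295, 2088, 1435]) cube([817, 275, 205]);


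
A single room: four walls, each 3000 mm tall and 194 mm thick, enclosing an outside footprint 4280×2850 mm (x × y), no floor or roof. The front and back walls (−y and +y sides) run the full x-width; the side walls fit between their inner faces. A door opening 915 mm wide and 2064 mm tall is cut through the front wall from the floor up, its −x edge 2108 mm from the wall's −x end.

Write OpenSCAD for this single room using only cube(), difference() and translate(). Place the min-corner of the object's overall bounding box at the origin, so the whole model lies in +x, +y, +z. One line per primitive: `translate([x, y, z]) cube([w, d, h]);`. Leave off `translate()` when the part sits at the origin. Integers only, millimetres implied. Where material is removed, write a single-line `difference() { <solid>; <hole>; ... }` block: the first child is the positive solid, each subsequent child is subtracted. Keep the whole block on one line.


difference() { cube([4280, 194, 3000]); translate([2108, 0, 0]) cube([915, 194, 2064]); }
translate([0, 2656, 0]) cube([4280, 194, 3000]);
translate([0, 194, 0]) cube([194, 2462, 3000]);
translate([4086, 194, 0]) cube([194, 2462, 3000]);


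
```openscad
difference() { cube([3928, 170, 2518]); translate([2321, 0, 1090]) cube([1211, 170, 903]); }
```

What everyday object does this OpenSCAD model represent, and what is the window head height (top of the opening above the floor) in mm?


A wall with a window opening. The window head height is 1993 mm.

A wall with a rectangular opening subtracted — a window. Sill at z = 1090, opening 903 mm tall, so the head is at 1090 + 903 = 1993 mm.


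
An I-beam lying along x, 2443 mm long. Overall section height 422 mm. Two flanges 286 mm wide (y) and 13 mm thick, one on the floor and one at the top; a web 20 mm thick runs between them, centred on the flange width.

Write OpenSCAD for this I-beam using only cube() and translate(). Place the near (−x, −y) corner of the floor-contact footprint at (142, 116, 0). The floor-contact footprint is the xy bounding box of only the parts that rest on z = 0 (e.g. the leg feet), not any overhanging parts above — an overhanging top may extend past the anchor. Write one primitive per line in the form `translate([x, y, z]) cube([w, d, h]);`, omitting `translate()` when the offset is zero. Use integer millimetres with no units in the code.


translate([142, 116, 0]) cube([2443, 286, 13]);
translate([142, 249, 13]) cube([2443, 20, 396]);
translate([142, 116, 409]) cube([2443, 286, 13]);


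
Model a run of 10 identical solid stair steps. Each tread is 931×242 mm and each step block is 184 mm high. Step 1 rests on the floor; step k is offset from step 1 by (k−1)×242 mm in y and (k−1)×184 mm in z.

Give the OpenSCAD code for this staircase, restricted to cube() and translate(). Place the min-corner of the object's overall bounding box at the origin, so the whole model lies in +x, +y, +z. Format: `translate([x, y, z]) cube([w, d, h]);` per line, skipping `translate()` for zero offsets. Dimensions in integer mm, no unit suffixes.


cube([931, 242, 184]);
translate([0, 242, 184]) cube([931, 242, 184]);
translate([0, 484, 368]) cube([931, 242, 184]);
translate([0, 726, 552]) cube([931, 242, 184]);
translate([0, 968, 736]) cube([931, 242, 184]);
translate([0, 1210, 920]) cube([931, 242, 184]);
translate([0, 1452, 1104]) cube([931, 242, 184]);
translate([0, 1694, 1288]) cube([931, 242, 184]);
translate([0, 1936, 1472]) cube([931, 242, 184]);
translate([0, 2178, 1656]) cube([931, 242, 184]);


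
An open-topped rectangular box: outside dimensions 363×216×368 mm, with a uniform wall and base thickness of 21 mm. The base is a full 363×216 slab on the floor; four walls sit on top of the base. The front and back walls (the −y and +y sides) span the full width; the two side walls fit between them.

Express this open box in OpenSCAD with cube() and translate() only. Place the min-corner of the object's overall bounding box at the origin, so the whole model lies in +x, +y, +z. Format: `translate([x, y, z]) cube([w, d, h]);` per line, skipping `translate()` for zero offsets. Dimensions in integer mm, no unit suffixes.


cube([363, 216, 21]);
translate([0, 0, 21]) cube([363, 21, 347]);
translate([0, 195, 21]) cube([363, 21, 347]);
translate([0, 21, 21]) cube([21, 174, 347]);
translate([342, 21, 21]) cube([21, 174, 347]);


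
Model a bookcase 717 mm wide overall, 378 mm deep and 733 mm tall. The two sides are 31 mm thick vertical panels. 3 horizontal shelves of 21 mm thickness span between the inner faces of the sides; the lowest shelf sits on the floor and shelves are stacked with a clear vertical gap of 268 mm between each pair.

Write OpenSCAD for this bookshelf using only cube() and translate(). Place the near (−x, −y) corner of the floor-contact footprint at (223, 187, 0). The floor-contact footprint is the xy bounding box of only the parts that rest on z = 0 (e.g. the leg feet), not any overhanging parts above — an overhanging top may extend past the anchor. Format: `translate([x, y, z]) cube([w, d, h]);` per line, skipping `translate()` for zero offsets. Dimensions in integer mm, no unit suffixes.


translate([223, 187, 0]) cube([31, 378, 733]);
translate([909, 187, 0]) cube([31, 378, 733]);
translate([254, 187, 0]) cube([655, 378, 21]);
translate([254, 187, 289]) cube([655, 378, 21]);
translate([254, 187, 578]) cube([655, 378, 21]);


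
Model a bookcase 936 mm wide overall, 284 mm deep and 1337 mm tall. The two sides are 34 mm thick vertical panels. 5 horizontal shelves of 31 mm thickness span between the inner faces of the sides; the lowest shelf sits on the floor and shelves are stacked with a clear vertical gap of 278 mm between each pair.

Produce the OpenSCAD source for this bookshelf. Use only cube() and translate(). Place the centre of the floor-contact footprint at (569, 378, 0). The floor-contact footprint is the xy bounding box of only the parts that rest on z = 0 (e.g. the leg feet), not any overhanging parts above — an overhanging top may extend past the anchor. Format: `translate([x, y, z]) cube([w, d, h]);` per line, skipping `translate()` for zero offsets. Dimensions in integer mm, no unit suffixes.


translate([101, 236, 0]) cube([34, 284, 1337]);
translate([1003, 236, 0]) cube([34, 284, 1337]);
translate([135, 236, 0]) cube([868, 284, 31]);
translate([135, 236, 309]) cube([868, 284, 31]);
translate([135, 236, 618]) cube([868, 284, 31]);
translate([135, 236, 927]) cube([868, 284, 31]);
translate([135, 236, 1236]) cube([868, 284, 31]);


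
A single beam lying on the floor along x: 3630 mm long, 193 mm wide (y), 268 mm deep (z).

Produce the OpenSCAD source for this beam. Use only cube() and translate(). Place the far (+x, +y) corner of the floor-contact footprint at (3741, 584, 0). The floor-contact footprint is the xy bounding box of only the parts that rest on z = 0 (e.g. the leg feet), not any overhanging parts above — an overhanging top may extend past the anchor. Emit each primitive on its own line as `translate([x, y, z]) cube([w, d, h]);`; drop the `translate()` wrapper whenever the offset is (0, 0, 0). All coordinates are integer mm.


translate([111, 391, 0]) cube([3630, 193, 268]);


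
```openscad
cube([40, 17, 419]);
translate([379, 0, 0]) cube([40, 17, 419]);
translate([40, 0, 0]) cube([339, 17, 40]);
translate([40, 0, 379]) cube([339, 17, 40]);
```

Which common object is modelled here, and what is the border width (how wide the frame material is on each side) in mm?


A picture frame. The border width is 40 mm.

Four thin pieces enclosing a rectangular opening — a picture frame. The two full-height stiles are 419 mm tall; the top rail sits at z = 379 and is 40 mm tall, so the border above the opening is 419 − 379 = 40 mm, matching the stile x-width.


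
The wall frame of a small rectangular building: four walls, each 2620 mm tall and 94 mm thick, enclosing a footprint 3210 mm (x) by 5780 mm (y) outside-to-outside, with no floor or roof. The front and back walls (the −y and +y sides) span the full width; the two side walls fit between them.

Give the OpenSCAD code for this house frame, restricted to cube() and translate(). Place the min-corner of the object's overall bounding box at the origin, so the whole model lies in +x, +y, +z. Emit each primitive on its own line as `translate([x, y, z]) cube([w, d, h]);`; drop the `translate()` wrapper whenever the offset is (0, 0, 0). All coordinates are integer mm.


cube([3210, 94, 2620]);
translate([0, 5686, 0]) cube([3210, 94, 2620]);
translate([0, 94, 0]) cube([94, 5592, 2620]);
translate([3116, 94, 0]) cube([94, 5592, 2620]);


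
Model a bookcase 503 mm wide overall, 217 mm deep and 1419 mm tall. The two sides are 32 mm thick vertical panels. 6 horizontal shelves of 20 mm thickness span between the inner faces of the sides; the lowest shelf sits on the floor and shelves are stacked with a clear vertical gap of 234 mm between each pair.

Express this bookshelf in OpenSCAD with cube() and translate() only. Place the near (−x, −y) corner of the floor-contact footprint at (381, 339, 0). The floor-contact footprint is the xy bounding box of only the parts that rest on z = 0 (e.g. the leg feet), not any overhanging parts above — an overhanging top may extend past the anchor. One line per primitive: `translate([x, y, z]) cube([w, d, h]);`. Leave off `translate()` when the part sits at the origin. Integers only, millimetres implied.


translate([381, 339, 0]) cube([32, 217, 1419]);
translate([852, 339, 0]) cube([32, 217, 1419]);
translate([413, 339, 0]) cube([439, 217, 20]);
translate([413, 339, 254]) cube([439, 217, 20]);
translate([413, 339, 508]) cube([439, 217, 20]);
translate([413, 339, 762]) cube([439, 217, 20]);
translate([413, 339, 1016]) cube([439, 217, 20]);
translate([413, 339, 1270]) cube([439, 217, 20]);


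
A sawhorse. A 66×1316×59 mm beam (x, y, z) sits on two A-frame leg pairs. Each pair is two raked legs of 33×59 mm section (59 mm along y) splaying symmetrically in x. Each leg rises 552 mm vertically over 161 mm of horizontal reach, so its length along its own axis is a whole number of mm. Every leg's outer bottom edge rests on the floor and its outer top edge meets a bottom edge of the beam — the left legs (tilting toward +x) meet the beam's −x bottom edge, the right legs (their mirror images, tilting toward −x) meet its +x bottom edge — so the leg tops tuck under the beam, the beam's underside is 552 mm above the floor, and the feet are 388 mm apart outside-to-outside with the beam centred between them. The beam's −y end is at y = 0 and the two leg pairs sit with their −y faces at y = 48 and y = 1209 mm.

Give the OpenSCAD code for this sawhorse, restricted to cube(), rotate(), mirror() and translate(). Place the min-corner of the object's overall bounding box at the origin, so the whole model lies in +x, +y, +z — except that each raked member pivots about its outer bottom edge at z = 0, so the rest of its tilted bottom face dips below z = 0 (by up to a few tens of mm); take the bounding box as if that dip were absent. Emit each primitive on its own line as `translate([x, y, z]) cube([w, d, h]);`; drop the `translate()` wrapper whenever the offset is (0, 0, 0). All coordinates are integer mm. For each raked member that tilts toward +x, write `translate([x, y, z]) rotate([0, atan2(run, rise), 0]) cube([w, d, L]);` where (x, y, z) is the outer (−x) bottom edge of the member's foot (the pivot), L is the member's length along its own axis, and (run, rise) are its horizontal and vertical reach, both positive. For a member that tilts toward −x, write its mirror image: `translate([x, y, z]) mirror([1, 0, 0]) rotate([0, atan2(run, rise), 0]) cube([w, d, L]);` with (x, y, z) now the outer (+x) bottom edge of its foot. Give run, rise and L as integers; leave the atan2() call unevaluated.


// leg length = √(161² + 552²) = 575
// right-leg outer foot x = 2·161 + 66 = 388
// beam min-corner = (161, 0, 552)
translate([161, 0, 552]) cube([66, 1316, 59]);
translate([0, 48, 0]) rotate([0, atan2(161, 552), 0]) cube([33, 59, 575]);
translate([388, 48, 0]) mirror([1, 0, 0]) rotate([0, atan2(161, 552), 0]) cube([33, 59, 575]);
translate([0, 1209, 0]) rotate([0, atan2(161, 552), 0]) cube([33, 59, 575]);
translate([388, 1209, 0]) mirror([1, 0, 0]) rotate([0, atan2(161, 552), 0]) cube([33, 59, 575]);
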